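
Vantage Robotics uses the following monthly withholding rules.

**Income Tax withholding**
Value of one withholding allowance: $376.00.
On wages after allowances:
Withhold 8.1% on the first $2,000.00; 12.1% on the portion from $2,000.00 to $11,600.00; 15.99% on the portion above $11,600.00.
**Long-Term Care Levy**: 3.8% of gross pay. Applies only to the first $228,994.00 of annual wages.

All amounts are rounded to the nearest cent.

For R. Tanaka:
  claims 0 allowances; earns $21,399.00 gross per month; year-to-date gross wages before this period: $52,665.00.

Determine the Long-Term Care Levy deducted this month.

$813.16

Long-Term Care Levy: 3.8% × $21,399.00 = $813.16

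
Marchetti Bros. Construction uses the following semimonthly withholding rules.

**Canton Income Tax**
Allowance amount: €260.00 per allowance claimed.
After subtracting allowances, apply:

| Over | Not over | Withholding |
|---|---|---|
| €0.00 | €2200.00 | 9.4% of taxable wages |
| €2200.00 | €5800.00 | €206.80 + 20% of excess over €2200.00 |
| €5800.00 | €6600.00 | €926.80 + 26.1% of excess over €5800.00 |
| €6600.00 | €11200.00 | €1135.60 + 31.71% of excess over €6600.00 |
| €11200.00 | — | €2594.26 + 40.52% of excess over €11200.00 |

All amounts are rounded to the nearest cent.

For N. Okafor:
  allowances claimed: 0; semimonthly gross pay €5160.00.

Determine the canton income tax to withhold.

Canton Income Tax: taxable = €5160.00
  €206.80 + 20% × (€5160.00 − €2200.00) = €206.80 + 20% × €2960.00 = €798.80

€798.80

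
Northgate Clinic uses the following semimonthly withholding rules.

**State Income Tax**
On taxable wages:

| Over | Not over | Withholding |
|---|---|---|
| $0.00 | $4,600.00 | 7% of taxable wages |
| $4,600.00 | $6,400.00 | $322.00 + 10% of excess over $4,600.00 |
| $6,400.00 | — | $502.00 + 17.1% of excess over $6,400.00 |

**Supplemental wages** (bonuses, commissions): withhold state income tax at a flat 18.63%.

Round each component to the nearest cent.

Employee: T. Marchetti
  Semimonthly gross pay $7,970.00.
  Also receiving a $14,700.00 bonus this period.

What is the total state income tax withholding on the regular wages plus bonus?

State Income Tax: taxable = $7,970.00
  $502.00 + 17.1% × ($7,970.00 − $6,400.00) = $502.00 + 17.1% × $1,570.00 = $770.47
Supplemental (18.63% flat on bonus): 18.63% × $14,700.00 = $2,738.61
Total state income tax: $770.47 + $2,738.61 = $3,509.08

$3,509.08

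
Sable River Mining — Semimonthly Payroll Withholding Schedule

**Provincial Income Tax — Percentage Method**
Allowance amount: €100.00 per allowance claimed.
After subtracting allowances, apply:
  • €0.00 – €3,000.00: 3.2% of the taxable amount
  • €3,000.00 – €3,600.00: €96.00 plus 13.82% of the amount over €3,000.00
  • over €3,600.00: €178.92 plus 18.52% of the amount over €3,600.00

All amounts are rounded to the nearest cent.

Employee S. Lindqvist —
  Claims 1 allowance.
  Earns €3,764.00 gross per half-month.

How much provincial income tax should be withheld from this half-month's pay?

Provincial Income Tax: taxable = €3,764.00 − 1×€100.00 = €3,664.00
  €178.92 + 18.52% × (€3,664.00 − €3,600.00) = €178.92 + 18.52% × €64.00 = €190.77

€190.77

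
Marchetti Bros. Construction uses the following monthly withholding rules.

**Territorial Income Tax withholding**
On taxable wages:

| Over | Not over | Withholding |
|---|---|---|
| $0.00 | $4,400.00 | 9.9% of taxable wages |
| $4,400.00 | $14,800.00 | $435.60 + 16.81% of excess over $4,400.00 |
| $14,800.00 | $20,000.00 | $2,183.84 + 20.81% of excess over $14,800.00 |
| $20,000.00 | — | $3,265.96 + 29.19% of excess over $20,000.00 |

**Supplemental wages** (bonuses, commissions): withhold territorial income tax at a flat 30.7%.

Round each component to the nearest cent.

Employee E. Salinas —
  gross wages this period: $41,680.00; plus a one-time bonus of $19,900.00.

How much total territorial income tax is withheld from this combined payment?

$15,703.65

Territorial Income Tax: taxable = $41,680.00
  $3,265.96 + 29.19% × ($41,680.00 − $20,000.00) = $3,265.96 + 29.19% × $21,680.00 = $9,594.35
Supplemental (30.7% flat on bonus): 30.7% × $19,900.00 = $6,109.30
Total territorial income tax: $9,594.35 + $6,109.30 = $15,703.65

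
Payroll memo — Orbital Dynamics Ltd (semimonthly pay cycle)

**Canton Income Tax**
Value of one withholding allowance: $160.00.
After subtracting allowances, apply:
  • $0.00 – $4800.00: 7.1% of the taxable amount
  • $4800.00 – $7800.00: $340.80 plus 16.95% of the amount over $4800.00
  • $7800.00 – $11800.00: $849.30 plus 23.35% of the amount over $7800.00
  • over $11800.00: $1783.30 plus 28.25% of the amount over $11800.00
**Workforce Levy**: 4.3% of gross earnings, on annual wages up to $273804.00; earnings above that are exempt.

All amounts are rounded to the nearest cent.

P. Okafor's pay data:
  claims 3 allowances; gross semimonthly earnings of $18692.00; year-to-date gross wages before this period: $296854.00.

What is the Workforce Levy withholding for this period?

Workforce Levy: YTD $296854.00 ≥ cap $273804.00 → $0.00

$0.00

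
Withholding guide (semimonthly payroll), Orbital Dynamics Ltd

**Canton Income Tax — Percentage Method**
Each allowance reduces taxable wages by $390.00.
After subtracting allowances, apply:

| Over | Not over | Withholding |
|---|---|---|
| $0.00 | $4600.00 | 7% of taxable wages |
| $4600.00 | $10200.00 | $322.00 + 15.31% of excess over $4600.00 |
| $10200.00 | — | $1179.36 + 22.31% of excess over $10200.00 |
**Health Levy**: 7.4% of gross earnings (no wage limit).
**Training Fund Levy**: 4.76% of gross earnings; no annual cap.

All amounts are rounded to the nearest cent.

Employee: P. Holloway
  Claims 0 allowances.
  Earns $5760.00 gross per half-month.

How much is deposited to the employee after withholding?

$4559.98

Canton Income Tax: taxable = $5760.00
  $322.00 + 15.31% × ($5760.00 − $4600.00) = $322.00 + 15.31% × $1160.00 = $499.60
Health Levy: 7.4% × $5760.00 = $426.24
Training Fund Levy: 4.76% × $5760.00 = $274.18
Total withheld: $499.60 + $426.24 + $274.18 = $1200.02
Net pay: $5760.00 − $1200.02 = $4559.98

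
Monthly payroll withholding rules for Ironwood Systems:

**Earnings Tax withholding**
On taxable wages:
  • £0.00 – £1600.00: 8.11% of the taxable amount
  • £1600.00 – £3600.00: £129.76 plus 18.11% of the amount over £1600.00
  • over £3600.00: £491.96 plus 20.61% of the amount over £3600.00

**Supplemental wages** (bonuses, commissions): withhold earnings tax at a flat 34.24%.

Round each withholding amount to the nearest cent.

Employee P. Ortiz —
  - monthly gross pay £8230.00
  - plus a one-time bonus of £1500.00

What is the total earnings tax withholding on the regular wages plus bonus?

Earnings Tax: taxable = £8230.00
  £491.96 + 20.61% × (£8230.00 − £3600.00) = £491.96 + 20.61% × £4630.00 = £1446.20
Supplemental (34.24% flat on bonus): 34.24% × £1500.00 = £513.60
Total earnings tax: £1446.20 + £513.60 = £1959.80

£1959.80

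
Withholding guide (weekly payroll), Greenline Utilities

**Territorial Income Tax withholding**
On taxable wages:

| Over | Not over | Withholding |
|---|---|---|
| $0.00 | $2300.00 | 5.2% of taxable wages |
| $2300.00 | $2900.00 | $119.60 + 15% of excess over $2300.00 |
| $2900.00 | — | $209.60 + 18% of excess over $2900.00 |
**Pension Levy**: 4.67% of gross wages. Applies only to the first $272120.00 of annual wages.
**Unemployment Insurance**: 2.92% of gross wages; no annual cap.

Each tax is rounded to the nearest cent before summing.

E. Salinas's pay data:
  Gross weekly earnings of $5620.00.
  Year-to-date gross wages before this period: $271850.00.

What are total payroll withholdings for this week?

$875.91

Territorial Income Tax: taxable = $5620.00
  $209.60 + 18% × ($5620.00 − $2900.00) = $209.60 + 18% × $2720.00 = $699.20
Pension Levy: cap $272120.00 − YTD $271850.00 = $270.00 subject; 4.67% × $270.00 = $12.61
Unemployment Insurance: 2.92% × $5620.00 = $164.10
Total: $699.20 + $12.61 + $164.10 = $875.91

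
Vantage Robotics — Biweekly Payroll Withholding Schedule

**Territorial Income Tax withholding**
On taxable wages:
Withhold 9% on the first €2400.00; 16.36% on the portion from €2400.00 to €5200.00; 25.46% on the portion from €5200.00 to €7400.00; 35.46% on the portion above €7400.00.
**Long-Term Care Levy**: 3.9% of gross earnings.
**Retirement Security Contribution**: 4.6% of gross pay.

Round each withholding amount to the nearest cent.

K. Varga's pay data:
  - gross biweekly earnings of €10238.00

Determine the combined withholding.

€3110.78

Territorial Income Tax: taxable = €10238.00
  €1234.20 + 35.46% × (€10238.00 − €7400.00) = €1234.20 + 35.46% × €2838.00 = €2240.55
Long-Term Care Levy: 3.9% × €10238.00 = €399.28
Retirement Security Contribution: 4.6% × €10238.00 = €470.95
Total: €2240.55 + €399.28 + €470.95 = €3110.78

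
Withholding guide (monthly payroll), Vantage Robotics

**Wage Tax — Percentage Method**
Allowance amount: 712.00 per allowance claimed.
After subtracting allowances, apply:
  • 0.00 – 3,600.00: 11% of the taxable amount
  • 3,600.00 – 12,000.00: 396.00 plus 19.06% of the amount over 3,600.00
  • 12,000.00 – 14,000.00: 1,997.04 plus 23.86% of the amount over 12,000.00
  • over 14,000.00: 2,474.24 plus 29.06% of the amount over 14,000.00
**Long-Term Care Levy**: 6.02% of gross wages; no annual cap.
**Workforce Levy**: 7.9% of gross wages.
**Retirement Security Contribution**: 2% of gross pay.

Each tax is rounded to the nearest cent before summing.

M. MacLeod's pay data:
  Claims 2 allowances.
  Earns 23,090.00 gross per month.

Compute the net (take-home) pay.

Wage Tax: taxable = 23,090.00 − 2×712.00 = 21,666.00
  2,474.24 + 29.06% × (21,666.00 − 14,000.00) = 2,474.24 + 29.06% × 7,666.00 = 4,701.98
Long-Term Care Levy: 6.02% × 23,090.00 = 1,390.02
Workforce Levy: 7.9% × 23,090.00 = 1,824.11
Retirement Security Contribution: 2% × 23,090.00 = 461.80
Total withheld: 4,701.98 + 1,390.02 + 1,824.11 + 461.80 = 8,377.91
Net pay: 23,090.00 − 8,377.91 = 14,712.09

14,712.09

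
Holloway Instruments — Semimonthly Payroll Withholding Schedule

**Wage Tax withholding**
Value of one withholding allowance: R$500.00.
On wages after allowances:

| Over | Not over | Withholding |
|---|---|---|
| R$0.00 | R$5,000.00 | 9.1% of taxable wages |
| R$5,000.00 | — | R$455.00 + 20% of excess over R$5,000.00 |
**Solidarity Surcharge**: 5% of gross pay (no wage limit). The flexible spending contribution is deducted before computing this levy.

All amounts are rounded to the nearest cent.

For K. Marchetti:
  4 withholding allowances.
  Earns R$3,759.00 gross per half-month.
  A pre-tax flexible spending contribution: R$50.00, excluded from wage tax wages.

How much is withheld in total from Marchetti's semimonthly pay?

R$340.97

Wage Tax: taxable = R$3,759.00 − R$50.00 − 4×R$500.00 = R$1,709.00
  9.1% × R$1,709.00 = R$155.52
Solidarity Surcharge: 5% × R$3,709.00 = R$185.45
Total: R$155.52 + R$185.45 = R$340.97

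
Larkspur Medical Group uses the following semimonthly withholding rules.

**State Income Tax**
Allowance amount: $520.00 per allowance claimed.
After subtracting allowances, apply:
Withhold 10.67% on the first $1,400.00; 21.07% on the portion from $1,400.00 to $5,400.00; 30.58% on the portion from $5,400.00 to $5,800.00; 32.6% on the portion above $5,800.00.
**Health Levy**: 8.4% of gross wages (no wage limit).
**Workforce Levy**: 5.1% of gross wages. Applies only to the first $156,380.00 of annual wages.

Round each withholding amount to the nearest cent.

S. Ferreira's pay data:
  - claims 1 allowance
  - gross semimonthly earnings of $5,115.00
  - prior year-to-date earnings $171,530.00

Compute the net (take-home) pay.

$3,862.77

State Income Tax: taxable = $5,115.00 − 1×$520.00 = $4,595.00
  $149.38 + 21.07% × ($4,595.00 − $1,400.00) = $149.38 + 21.07% × $3,195.00 = $822.57
Health Levy: 8.4% × $5,115.00 = $429.66
Workforce Levy: YTD $171,530.00 ≥ cap $156,380.00 → $0.00
Total withheld: $822.57 + $429.66 + $0.00 = $1,252.23
Net pay: $5,115.00 − $1,252.23 = $3,862.77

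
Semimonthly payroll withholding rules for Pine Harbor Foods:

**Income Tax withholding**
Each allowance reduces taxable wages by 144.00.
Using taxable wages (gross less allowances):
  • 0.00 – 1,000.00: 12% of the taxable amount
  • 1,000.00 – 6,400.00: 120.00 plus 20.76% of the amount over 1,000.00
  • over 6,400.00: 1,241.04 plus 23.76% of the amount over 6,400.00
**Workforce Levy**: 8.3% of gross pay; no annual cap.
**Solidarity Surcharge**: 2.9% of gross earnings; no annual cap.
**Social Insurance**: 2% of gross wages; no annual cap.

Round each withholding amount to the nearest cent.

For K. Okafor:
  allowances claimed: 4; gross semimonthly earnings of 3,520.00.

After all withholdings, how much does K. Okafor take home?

Income Tax: taxable = 3,520.00 − 4×144.00 = 2,944.00
  120.00 + 20.76% × (2,944.00 − 1,000.00) = 120.00 + 20.76% × 1,944.00 = 523.57
Workforce Levy: 8.3% × 3,520.00 = 292.16
Solidarity Surcharge: 2.9% × 3,520.00 = 102.08
Social Insurance: 2% × 3,520.00 = 70.40
Total withheld: 523.57 + 292.16 + 102.08 + 70.40 = 988.21
Net pay: 3,520.00 − 988.21 = 2,531.79

2,531.79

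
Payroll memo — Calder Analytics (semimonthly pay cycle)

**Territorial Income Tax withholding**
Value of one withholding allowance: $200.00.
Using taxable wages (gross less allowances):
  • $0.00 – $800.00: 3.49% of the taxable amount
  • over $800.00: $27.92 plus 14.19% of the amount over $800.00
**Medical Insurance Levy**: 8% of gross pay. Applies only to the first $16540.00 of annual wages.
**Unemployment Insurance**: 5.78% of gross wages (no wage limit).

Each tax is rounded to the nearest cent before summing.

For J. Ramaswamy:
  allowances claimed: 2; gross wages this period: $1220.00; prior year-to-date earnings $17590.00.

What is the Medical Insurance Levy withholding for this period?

Medical Insurance Levy: YTD $17590.00 ≥ cap $16540.00 → $0.00

$0.00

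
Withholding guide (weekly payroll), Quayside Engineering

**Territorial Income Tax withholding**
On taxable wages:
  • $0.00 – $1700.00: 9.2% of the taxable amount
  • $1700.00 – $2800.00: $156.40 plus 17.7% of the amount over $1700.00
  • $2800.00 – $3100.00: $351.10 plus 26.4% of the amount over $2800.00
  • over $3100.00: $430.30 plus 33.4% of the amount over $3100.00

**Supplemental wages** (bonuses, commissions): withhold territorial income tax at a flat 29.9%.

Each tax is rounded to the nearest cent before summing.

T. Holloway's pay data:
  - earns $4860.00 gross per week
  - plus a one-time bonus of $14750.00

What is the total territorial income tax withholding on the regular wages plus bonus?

$5428.39

Territorial Income Tax: taxable = $4860.00
  $430.30 + 33.4% × ($4860.00 − $3100.00) = $430.30 + 33.4% × $1760.00 = $1018.14
Supplemental (29.9% flat on bonus): 29.9% × $14750.00 = $4410.25
Total territorial income tax: $1018.14 + $4410.25 = $5428.39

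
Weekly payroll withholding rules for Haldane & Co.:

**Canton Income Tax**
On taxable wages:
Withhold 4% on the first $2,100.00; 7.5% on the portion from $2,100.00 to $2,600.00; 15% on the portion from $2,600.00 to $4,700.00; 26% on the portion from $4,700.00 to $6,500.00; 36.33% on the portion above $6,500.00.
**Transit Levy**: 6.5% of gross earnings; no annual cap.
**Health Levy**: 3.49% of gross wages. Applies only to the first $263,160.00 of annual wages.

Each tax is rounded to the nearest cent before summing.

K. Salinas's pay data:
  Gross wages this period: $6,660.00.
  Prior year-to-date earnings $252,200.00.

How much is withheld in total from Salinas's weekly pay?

$1,627.96

Canton Income Tax: taxable = $6,660.00
  $904.50 + 36.33% × ($6,660.00 − $6,500.00) = $904.50 + 36.33% × $160.00 = $962.63
Transit Levy: 6.5% × $6,660.00 = $432.90
Health Levy: 3.49% × $6,660.00 = $232.43
Total: $962.63 + $432.90 + $232.43 = $1,627.96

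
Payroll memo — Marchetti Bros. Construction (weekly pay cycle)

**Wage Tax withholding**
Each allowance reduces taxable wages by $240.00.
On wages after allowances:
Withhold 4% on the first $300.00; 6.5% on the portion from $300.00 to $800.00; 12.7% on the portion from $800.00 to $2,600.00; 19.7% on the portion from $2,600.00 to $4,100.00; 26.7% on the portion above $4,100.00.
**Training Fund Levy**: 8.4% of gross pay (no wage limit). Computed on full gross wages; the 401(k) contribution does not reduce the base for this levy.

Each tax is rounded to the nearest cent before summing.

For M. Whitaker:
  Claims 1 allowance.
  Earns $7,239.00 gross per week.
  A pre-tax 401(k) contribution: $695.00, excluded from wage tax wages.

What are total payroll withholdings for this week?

Wage Tax: taxable = $7,239.00 − $695.00 − 1×$240.00 = $6,304.00
  $568.60 + 26.7% × ($6,304.00 − $4,100.00) = $568.60 + 26.7% × $2,204.00 = $1,157.07
Training Fund Levy: 8.4% × $7,239.00 = $608.08
Total: $1,157.07 + $608.08 = $1,765.15

$1,765.15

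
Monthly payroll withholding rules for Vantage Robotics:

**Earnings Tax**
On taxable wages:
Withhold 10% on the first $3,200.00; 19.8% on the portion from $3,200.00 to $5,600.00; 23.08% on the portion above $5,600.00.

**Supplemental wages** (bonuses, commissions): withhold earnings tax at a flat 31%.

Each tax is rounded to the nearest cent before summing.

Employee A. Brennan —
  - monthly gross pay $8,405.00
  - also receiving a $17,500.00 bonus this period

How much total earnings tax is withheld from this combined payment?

$6,867.59

Earnings Tax: taxable = $8,405.00
  $795.20 + 23.08% × ($8,405.00 − $5,600.00) = $795.20 + 23.08% × $2,805.00 = $1,442.59
Supplemental (31% flat on bonus): 31% × $17,500.00 = $5,425.00
Total earnings tax: $1,442.59 + $5,425.00 = $6,867.59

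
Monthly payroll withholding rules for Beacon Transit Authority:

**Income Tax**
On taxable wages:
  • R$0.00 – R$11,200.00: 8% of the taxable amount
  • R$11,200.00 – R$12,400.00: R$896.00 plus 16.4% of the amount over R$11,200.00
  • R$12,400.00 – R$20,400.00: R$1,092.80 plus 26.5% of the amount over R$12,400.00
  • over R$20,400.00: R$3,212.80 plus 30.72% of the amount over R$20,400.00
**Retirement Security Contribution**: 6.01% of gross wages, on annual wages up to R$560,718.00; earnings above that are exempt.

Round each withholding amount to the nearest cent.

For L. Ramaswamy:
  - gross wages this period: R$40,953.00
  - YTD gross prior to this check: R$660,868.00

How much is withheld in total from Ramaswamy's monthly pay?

Income Tax: taxable = R$40,953.00
  R$3,212.80 + 30.72% × (R$40,953.00 − R$20,400.00) = R$3,212.80 + 30.72% × R$20,553.00 = R$9,526.68
Retirement Security Contribution: YTD R$660,868.00 ≥ cap R$560,718.00 → R$0.00
Total: R$9,526.68 + R$0.00 = R$9,526.68

R$9,526.68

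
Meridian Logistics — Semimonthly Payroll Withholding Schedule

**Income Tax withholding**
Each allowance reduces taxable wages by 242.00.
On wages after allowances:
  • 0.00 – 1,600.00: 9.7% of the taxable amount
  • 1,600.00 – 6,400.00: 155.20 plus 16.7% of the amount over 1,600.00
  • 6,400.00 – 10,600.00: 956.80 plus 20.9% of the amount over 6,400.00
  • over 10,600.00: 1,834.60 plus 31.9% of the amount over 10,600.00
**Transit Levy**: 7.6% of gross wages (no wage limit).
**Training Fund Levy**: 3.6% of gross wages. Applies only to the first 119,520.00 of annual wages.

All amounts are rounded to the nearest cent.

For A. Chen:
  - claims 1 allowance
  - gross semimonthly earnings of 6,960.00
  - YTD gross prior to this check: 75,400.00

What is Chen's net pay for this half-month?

5,157.22

Income Tax: taxable = 6,960.00 − 1×242.00 = 6,718.00
  956.80 + 20.9% × (6,718.00 − 6,400.00) = 956.80 + 20.9% × 318.00 = 1,023.26
Transit Levy: 7.6% × 6,960.00 = 528.96
Training Fund Levy: 3.6% × 6,960.00 = 250.56
Total withheld: 1,023.26 + 528.96 + 250.56 = 1,802.78
Net pay: 6,960.00 − 1,802.78 = 5,157.22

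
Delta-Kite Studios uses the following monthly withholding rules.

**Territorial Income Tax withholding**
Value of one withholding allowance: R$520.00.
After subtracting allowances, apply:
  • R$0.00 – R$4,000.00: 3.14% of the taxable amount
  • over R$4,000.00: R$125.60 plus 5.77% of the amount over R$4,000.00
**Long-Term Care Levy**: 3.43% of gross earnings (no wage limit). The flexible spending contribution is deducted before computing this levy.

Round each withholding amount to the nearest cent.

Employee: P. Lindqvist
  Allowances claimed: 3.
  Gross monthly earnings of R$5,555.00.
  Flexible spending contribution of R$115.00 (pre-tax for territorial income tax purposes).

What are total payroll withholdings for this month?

Territorial Income Tax: taxable = R$5,555.00 − R$115.00 − 3×R$520.00 = R$3,880.00
  3.14% × R$3,880.00 = R$121.83
Long-Term Care Levy: 3.43% × R$5,440.00 = R$186.59
Total: R$121.83 + R$186.59 = R$308.42

R$308.42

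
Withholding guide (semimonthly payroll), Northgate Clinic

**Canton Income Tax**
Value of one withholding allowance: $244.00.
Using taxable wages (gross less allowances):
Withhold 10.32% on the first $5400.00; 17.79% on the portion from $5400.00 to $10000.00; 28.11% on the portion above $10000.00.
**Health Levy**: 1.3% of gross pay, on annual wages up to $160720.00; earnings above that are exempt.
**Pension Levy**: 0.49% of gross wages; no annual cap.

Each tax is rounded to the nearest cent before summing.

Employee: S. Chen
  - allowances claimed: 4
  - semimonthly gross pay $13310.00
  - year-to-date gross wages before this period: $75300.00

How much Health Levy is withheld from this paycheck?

$173.03

Health Levy: 1.3% × $13310.00 = $173.03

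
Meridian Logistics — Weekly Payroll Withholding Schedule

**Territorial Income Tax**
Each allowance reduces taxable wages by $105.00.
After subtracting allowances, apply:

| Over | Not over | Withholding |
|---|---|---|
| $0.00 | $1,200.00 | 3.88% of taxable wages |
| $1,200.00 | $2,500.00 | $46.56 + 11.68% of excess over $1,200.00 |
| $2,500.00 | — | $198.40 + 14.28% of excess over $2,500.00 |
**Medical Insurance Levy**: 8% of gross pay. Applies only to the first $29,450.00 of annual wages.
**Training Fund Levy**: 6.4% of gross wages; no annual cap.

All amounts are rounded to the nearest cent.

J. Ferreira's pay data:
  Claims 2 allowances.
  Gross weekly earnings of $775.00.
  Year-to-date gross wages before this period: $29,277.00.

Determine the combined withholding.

$85.36

Territorial Income Tax: taxable = $775.00 − 2×$105.00 = $565.00
  3.88% × $565.00 = $21.92
Medical Insurance Levy: cap $29,450.00 − YTD $29,277.00 = $173.00 subject; 8% × $173.00 = $13.84
Training Fund Levy: 6.4% × $775.00 = $49.60
Total: $21.92 + $13.84 + $49.60 = $85.36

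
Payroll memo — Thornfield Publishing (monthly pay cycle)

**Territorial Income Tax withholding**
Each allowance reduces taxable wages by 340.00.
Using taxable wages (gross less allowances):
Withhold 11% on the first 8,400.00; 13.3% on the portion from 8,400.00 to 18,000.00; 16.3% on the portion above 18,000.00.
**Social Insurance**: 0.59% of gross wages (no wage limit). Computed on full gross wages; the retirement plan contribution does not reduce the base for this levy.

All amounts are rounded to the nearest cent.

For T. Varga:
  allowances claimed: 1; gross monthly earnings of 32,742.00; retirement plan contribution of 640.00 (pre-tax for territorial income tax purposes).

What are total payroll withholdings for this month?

Territorial Income Tax: taxable = 32,742.00 − 640.00 − 1×340.00 = 31,762.00
  2,200.80 + 16.3% × (31,762.00 − 18,000.00) = 2,200.80 + 16.3% × 13,762.00 = 4,444.01
Social Insurance: 0.59% × 32,742.00 = 193.18
Total: 4,444.01 + 193.18 = 4,637.19

4,637.19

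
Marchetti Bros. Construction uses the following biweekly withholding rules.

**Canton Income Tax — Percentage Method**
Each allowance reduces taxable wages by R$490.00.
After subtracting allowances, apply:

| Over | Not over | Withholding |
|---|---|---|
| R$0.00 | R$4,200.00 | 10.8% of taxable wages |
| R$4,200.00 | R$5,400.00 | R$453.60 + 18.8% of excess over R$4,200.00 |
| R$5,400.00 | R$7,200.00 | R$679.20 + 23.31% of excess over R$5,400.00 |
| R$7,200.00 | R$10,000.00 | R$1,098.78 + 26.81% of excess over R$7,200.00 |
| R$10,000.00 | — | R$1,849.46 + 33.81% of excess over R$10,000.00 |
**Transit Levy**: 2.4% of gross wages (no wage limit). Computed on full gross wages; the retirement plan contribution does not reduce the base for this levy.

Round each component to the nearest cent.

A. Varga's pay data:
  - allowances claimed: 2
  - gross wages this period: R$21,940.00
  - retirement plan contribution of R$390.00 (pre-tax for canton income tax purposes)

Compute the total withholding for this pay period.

R$5,949.74

Canton Income Tax: taxable = R$21,940.00 − R$390.00 − 2×R$490.00 = R$20,570.00
  R$1,849.46 + 33.81% × (R$20,570.00 − R$10,000.00) = R$1,849.46 + 33.81% × R$10,570.00 = R$5,423.18
Transit Levy: 2.4% × R$21,940.00 = R$526.56
Total: R$5,423.18 + R$526.56 = R$5,949.74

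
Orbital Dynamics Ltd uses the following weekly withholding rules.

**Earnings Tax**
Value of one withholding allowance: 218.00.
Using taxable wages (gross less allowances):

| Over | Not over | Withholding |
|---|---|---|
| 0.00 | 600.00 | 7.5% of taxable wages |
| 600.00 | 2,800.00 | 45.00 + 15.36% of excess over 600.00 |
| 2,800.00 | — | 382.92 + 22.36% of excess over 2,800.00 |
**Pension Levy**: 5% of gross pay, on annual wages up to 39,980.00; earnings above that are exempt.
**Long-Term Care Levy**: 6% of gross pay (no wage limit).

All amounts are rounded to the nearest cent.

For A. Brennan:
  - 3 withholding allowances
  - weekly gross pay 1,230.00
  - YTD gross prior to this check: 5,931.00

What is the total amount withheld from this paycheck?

Earnings Tax: taxable = 1,230.00 − 3×218.00 = 576.00
  7.5% × 576.00 = 43.20
Pension Levy: 5% × 1,230.00 = 61.50
Long-Term Care Levy: 6% × 1,230.00 = 73.80
Total: 43.20 + 61.50 + 73.80 = 178.50

178.50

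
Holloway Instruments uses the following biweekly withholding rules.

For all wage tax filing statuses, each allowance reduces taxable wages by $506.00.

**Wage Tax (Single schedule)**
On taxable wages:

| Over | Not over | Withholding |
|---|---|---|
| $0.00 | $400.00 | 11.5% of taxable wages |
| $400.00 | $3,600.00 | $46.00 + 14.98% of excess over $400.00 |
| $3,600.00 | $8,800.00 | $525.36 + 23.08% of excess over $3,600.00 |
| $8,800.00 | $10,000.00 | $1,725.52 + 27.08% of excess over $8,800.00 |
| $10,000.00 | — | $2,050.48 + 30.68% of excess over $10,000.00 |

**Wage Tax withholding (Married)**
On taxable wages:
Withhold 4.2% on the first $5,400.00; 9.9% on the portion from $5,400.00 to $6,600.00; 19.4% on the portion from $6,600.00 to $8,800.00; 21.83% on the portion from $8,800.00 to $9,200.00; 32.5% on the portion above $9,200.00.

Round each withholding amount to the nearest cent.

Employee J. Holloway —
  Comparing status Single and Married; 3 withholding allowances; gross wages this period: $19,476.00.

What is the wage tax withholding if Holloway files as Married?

Wage Tax (Married): taxable = $19,476.00 − 3×$506.00 = $17,958.00
  $859.72 + 32.5% × ($17,958.00 − $9,200.00) = $859.72 + 32.5% × $8,758.00 = $3,706.07

$3,706.07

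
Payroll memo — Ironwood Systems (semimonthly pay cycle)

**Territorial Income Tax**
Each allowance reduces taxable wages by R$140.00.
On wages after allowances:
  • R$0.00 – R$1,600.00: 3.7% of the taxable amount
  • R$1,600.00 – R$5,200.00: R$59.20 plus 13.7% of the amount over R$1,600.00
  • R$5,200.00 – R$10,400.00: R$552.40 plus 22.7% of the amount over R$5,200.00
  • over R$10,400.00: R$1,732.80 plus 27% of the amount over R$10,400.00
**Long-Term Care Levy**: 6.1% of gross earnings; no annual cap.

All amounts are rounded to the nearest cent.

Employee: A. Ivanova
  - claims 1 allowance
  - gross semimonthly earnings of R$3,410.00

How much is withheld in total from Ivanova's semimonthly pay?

Territorial Income Tax: taxable = R$3,410.00 − 1×R$140.00 = R$3,270.00
  R$59.20 + 13.7% × (R$3,270.00 − R$1,600.00) = R$59.20 + 13.7% × R$1,670.00 = R$287.99
Long-Term Care Levy: 6.1% × R$3,410.00 = R$208.01
Total: R$287.99 + R$208.01 = R$496.00

R$496.00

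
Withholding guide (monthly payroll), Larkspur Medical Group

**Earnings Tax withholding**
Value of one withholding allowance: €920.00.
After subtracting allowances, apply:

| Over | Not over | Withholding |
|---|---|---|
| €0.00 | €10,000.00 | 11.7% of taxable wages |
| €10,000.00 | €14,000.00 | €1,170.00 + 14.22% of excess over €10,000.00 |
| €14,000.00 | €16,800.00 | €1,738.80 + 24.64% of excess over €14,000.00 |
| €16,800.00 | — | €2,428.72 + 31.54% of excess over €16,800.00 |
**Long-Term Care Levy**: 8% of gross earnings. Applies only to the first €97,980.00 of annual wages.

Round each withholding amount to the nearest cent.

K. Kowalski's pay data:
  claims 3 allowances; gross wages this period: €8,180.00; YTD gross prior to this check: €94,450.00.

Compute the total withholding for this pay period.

Earnings Tax: taxable = €8,180.00 − 3×€920.00 = €5,420.00
  11.7% × €5,420.00 = €634.14
Long-Term Care Levy: cap €97,980.00 − YTD €94,450.00 = €3,530.00 subject; 8% × €3,530.00 = €282.40
Total: €634.14 + €282.40 = €916.54

€916.54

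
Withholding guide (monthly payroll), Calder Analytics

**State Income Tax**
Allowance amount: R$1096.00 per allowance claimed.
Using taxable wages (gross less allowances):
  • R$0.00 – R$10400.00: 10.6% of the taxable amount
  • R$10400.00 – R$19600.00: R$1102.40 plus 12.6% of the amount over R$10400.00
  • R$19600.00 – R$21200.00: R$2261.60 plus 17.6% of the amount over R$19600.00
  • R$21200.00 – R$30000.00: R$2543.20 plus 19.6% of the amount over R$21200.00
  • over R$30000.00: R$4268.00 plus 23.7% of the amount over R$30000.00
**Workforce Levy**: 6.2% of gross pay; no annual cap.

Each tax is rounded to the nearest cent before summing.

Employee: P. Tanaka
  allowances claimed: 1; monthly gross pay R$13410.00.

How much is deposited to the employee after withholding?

R$11235.02

State Income Tax: taxable = R$13410.00 − 1×R$1096.00 = R$12314.00
  R$1102.40 + 12.6% × (R$12314.00 − R$10400.00) = R$1102.40 + 12.6% × R$1914.00 = R$1343.56
Workforce Levy: 6.2% × R$13410.00 = R$831.42
Total withheld: R$1343.56 + R$831.42 = R$2174.98
Net pay: R$13410.00 − R$2174.98 = R$11235.02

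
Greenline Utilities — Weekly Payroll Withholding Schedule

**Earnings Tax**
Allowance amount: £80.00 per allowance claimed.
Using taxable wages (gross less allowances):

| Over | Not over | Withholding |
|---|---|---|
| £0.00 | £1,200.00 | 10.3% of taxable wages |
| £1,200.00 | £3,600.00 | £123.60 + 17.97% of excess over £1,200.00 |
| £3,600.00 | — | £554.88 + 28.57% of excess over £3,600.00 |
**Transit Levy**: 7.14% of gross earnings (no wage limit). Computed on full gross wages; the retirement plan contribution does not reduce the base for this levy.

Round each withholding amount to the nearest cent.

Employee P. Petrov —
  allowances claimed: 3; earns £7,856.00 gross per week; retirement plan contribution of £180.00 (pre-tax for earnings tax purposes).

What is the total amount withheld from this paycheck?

Earnings Tax: taxable = £7,856.00 − £180.00 − 3×£80.00 = £7,436.00
  £554.88 + 28.57% × (£7,436.00 − £3,600.00) = £554.88 + 28.57% × £3,836.00 = £1,650.83
Transit Levy: 7.14% × £7,856.00 = £560.92
Total: £1,650.83 + £560.92 = £2,211.75

£2,211.75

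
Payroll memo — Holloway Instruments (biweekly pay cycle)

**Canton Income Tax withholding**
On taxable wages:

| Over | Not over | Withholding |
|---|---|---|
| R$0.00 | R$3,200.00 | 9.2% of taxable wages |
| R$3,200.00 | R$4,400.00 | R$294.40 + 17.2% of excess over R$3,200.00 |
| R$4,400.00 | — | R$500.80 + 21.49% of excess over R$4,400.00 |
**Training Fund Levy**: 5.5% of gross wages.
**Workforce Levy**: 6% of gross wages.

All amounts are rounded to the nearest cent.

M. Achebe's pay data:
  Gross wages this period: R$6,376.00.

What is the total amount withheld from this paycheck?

Canton Income Tax: taxable = R$6,376.00
  R$500.80 + 21.49% × (R$6,376.00 − R$4,400.00) = R$500.80 + 21.49% × R$1,976.00 = R$925.44
Training Fund Levy: 5.5% × R$6,376.00 = R$350.68
Workforce Levy: 6% × R$6,376.00 = R$382.56
Total: R$925.44 + R$350.68 + R$382.56 = R$1,658.68

R$1,658.68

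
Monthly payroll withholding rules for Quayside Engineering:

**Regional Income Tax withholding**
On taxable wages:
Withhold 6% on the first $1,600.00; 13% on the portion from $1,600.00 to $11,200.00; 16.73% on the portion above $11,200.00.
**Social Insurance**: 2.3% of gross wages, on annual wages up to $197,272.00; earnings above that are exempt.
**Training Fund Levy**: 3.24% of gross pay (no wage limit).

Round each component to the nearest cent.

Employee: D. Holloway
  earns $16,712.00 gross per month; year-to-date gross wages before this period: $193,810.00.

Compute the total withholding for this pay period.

Regional Income Tax: taxable = $16,712.00
  $1,344.00 + 16.73% × ($16,712.00 − $11,200.00) = $1,344.00 + 16.73% × $5,512.00 = $2,266.16
Social Insurance: cap $197,272.00 − YTD $193,810.00 = $3,462.00 subject; 2.3% × $3,462.00 = $79.63
Training Fund Levy: 3.24% × $16,712.00 = $541.47
Total: $2,266.16 + $79.63 + $541.47 = $2,887.26

$2,887.26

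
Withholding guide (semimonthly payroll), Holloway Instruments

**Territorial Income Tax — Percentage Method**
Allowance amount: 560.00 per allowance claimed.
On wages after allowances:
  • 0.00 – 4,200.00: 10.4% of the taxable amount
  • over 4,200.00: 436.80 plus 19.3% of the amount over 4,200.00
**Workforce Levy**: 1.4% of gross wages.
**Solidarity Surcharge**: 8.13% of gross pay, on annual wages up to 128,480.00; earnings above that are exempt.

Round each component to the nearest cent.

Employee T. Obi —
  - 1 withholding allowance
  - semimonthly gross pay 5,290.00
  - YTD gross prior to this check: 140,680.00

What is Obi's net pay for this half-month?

4,676.85

Territorial Income Tax: taxable = 5,290.00 − 1×560.00 = 4,730.00
  436.80 + 19.3% × (4,730.00 − 4,200.00) = 436.80 + 19.3% × 530.00 = 539.09
Workforce Levy: 1.4% × 5,290.00 = 74.06
Solidarity Surcharge: YTD 140,680.00 ≥ cap 128,480.00 → 0.00
Total withheld: 539.09 + 74.06 + 0.00 = 613.15
Net pay: 5,290.00 − 613.15 = 4,676.85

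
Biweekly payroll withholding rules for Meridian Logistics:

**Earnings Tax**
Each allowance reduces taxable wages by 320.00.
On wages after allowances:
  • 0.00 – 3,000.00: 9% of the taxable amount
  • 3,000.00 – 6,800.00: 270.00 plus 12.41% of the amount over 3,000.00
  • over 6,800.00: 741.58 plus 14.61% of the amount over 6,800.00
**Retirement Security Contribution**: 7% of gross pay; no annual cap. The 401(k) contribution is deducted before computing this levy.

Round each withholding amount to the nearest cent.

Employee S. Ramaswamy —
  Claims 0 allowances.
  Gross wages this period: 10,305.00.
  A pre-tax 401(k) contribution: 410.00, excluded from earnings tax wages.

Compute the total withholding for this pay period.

Earnings Tax: taxable = 10,305.00 − 410.00 = 9,895.00
  741.58 + 14.61% × (9,895.00 − 6,800.00) = 741.58 + 14.61% × 3,095.00 = 1,193.76
Retirement Security Contribution: 7% × 9,895.00 = 692.65
Total: 1,193.76 + 692.65 = 1,886.41

1,886.41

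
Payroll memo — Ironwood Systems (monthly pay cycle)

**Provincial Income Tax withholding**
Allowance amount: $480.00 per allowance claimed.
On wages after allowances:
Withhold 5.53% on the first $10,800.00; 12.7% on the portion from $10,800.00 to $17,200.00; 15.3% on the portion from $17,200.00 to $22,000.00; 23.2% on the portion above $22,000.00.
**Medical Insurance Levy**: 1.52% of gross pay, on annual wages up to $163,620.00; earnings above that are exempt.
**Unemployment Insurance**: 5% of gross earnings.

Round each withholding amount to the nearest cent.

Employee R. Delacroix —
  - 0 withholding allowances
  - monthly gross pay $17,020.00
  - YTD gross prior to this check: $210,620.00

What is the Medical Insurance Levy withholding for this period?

$0.00

Medical Insurance Levy: YTD $210,620.00 ≥ cap $163,620.00 → $0.00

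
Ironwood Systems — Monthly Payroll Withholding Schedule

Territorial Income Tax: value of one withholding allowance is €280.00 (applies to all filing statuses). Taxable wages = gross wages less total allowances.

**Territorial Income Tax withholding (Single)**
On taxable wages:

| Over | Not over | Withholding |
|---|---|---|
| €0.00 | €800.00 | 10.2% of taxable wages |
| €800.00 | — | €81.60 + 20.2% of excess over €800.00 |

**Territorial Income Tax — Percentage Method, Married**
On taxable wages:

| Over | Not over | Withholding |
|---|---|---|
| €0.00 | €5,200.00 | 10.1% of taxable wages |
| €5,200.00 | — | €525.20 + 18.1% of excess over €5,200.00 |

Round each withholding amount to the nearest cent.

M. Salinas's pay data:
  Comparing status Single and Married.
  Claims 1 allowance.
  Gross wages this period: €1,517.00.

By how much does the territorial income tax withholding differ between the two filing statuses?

Territorial Income Tax (Single): taxable = €1,517.00 − 1×€280.00 = €1,237.00
  €81.60 + 20.2% × (€1,237.00 − €800.00) = €81.60 + 20.2% × €437.00 = €169.87
Territorial Income Tax (Married): taxable = €1,517.00 − 1×€280.00 = €1,237.00
  10.1% × €1,237.00 = €124.94
Difference: |€169.87 − €124.94| = €44.93 (higher under Single)

€44.93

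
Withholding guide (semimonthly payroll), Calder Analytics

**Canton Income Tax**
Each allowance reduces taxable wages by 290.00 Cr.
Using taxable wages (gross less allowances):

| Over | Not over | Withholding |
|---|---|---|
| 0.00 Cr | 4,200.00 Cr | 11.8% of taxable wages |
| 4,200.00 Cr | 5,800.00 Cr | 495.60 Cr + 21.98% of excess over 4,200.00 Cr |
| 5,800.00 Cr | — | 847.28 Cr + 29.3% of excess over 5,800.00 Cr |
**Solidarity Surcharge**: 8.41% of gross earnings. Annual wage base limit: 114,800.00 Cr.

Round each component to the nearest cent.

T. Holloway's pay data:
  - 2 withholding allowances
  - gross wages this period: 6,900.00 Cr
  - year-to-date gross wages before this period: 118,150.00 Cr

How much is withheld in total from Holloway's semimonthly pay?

999.64 Cr

Canton Income Tax: taxable = 6,900.00 Cr − 2×290.00 Cr = 6,320.00 Cr
  847.28 Cr + 29.3% × (6,320.00 Cr − 5,800.00 Cr) = 847.28 Cr + 29.3% × 520.00 Cr = 999.64 Cr
Solidarity Surcharge: YTD 118,150.00 Cr ≥ cap 114,800.00 Cr → 0.00 Cr
Total: 999.64 Cr + 0.00 Cr = 999.64 Cr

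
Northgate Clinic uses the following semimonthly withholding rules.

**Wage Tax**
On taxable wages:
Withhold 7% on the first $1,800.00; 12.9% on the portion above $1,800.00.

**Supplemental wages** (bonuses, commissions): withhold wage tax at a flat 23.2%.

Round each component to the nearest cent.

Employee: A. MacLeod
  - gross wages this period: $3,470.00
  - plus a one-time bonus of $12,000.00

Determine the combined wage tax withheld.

Wage Tax: taxable = $3,470.00
  $126.00 + 12.9% × ($3,470.00 − $1,800.00) = $126.00 + 12.9% × $1,670.00 = $341.43
Supplemental (23.2% flat on bonus): 23.2% × $12,000.00 = $2,784.00
Total wage tax: $341.43 + $2,784.00 = $3,125.43

$3,125.43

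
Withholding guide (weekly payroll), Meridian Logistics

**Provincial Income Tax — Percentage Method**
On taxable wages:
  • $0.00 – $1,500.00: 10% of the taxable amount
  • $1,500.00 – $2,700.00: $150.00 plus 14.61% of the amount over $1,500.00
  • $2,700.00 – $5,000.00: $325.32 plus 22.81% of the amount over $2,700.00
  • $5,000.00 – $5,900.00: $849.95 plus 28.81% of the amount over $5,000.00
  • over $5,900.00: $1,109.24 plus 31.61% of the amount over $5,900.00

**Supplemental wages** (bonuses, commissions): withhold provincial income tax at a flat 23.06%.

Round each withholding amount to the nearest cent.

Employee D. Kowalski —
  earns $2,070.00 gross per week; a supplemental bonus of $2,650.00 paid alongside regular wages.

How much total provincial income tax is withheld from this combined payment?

$844.37

Provincial Income Tax: taxable = $2,070.00
  $150.00 + 14.61% × ($2,070.00 − $1,500.00) = $150.00 + 14.61% × $570.00 = $233.28
Supplemental (23.06% flat on bonus): 23.06% × $2,650.00 = $611.09
Total provincial income tax: $233.28 + $611.09 = $844.37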